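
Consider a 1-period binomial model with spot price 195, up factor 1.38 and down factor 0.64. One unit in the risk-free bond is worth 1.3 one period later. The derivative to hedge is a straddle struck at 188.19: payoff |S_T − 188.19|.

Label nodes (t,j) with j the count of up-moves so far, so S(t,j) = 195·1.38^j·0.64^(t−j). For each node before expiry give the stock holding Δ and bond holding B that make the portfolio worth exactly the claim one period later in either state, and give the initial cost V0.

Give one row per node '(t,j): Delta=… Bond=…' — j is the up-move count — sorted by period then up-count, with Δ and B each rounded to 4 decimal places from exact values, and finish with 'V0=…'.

(0,0): Delta=0.1214 Bond=37.1058
V0=60.7815

The replicating-portfolio and risk-neutral prices coincide; use p* = (1.3−0.64)/(1.38−0.64) = 0.8919 for the latter.
Terminal payoffs: V(1,0)=63.3900, V(1,1)=80.9100
Node (0,0) S=195.0000: V=(p*·80.9100+(1−p*)·63.3900)/1.3=60.7815; Δ=(80.9100−63.3900)/(269.1000−124.8000)=0.1214; B=V−Δ·S=37.1058
The time-0 hedge costs 60.7815, which is the no-arbitrage price.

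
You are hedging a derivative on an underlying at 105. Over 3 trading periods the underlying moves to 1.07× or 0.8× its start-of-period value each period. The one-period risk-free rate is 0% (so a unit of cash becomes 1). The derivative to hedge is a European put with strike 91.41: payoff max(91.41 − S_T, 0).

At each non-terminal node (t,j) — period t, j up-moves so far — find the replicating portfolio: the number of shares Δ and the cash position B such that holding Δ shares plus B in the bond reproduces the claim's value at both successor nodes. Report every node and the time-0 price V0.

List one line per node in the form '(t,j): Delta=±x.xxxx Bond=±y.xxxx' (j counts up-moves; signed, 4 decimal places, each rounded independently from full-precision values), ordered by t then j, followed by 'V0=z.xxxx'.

No-arbitrage ⇒ martingale measure with p* = (R−d)/(u−d) = 0.7407.
Terminal payoffs: V(3,0)=37.6500, V(3,1)=19.5060, V(3,2)=0.0000, V(3,3)=0.0000
  t=2,j=0: stock 67.2000 → up 71.9040 (V=19.5060), down 53.7600 (V=37.6500). Price 24.2100; hedge Δ=-1.0000, bond B=91.4100.
  t=2,j=1: stock 89.8800 → up 96.1716 (V=0.0000), down 71.9040 (V=19.5060). Price 5.0571; hedge Δ=-0.8038, bond B=77.3016.
  t=2,j=2: stock 120.2145 → up 128.6295 (V=0.0000), down 96.1716 (V=0.0000). Price 0.0000; hedge Δ=0.0000, bond B=0.0000.
  t=1,j=0: stock 84.0000 → up 89.8800 (V=5.0571), down 67.2000 (V=24.2100). Price 10.0227; hedge Δ=-0.8445, bond B=80.9593.
  t=1,j=1: stock 112.3500 → up 120.2145 (V=0.0000), down 89.8800 (V=5.0571). Price 1.3111; hedge Δ=-0.1667, bond B=20.0411.
  t=0,j=0: stock 105.0000 → up 112.3500 (V=1.3111), down 84.0000 (V=10.0227). Price 3.5697; hedge Δ=-0.3073, bond B=35.8347.
Self-financing check: at every node Δ·S+B equals the discounted successor values.

(0,0): Delta=-0.3073 Bond=35.8347
(1,0): Delta=-0.8445 Bond=80.9593
(1,1): Delta=-0.1667 Bond=20.0411
(2,0): Delta=-1.0000 Bond=91.4100
(2,1): Delta=-0.8038 Bond=77.3016
(2,2): Delta=0.0000 Bond=0.0000
V0=3.5697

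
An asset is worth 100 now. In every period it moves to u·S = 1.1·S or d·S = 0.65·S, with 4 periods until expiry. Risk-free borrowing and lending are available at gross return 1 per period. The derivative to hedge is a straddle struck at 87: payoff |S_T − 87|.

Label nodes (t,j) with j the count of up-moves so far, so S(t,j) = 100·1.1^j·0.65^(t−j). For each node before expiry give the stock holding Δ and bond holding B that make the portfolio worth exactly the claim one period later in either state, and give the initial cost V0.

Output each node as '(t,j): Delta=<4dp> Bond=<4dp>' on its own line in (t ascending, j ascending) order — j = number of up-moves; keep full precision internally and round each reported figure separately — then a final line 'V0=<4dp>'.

(0,0): Delta=0.2423 Bond=6.2473
(1,0): Delta=-1.0000 Bond=87.0000
(1,1): Delta=0.4521 Bond=-16.8249
(2,0): Delta=-1.0000 Bond=87.0000
(2,1): Delta=-1.0000 Bond=87.0000
(2,2): Delta=0.6973 Bond=-46.4891
(3,0): Delta=-1.0000 Bond=87.0000
(3,1): Delta=-1.0000 Bond=87.0000
(3,2): Delta=-1.0000 Bond=87.0000
(3,3): Delta=0.9838 Bond=-84.6289
V0=30.4822

Risk-neutral probability p* = (R−d)/(u−d) = (1−0.65)/(1.1−0.65) = 0.7778.
Terminal payoffs: V(4,0)=69.1494, V(4,1)=56.7912, V(4,2)=35.8775, V(4,3)=0.4850, V(4,4)=59.4100
Node (3,0) S=27.4625: V=(p*·56.7912+(1−p*)·69.1494)/1=59.5375; Δ=(56.7912−69.1494)/(30.2088−17.8506)=-1.0000; B=V−Δ·S=87.0000
Node (3,1) S=46.4750: V=(p*·35.8775+(1−p*)·56.7912)/1=40.5250; Δ=(35.8775−56.7912)/(51.1225−30.2088)=-1.0000; B=V−Δ·S=87.0000
Node (3,2) S=78.6500: V=(p*·0.4850+(1−p*)·35.8775)/1=8.3500; Δ=(0.4850−35.8775)/(86.5150−51.1225)=-1.0000; B=V−Δ·S=87.0000
Node (3,3) S=133.1000: V=(p*·59.4100+(1−p*)·0.4850)/1=46.3156; Δ=(59.4100−0.4850)/(146.4100−86.5150)=0.9838; B=V−Δ·S=-84.6289
Node (2,0) S=42.2500: V=(p*·40.5250+(1−p*)·59.5375)/1=44.7500; Δ=(40.5250−59.5375)/(46.4750−27.4625)=-1.0000; B=V−Δ·S=87.0000
Node (2,1) S=71.5000: V=(p*·8.3500+(1−p*)·40.5250)/1=15.5000; Δ=(8.3500−40.5250)/(78.6500−46.4750)=-1.0000; B=V−Δ·S=87.0000
Node (2,2) S=121.0000: V=(p*·46.3156+(1−p*)·8.3500)/1=37.8788; Δ=(46.3156−8.3500)/(133.1000−78.6500)=0.6973; B=V−Δ·S=-46.4891
Node (1,0) S=65.0000: V=(p*·15.5000+(1−p*)·44.7500)/1=22.0000; Δ=(15.5000−44.7500)/(71.5000−42.2500)=-1.0000; B=V−Δ·S=87.0000
Node (1,1) S=110.0000: V=(p*·37.8788+(1−p*)·15.5000)/1=32.9057; Δ=(37.8788−15.5000)/(121.0000−71.5000)=0.4521; B=V−Δ·S=-16.8249
Node (0,0) S=100.0000: V=(p*·32.9057+(1−p*)·22.0000)/1=30.4822; Δ=(32.9057−22.0000)/(110.0000−65.0000)=0.2423; B=V−Δ·S=6.2473
Check: Δ(0,0)·S0 + B(0,0) = 30.4822 = V0.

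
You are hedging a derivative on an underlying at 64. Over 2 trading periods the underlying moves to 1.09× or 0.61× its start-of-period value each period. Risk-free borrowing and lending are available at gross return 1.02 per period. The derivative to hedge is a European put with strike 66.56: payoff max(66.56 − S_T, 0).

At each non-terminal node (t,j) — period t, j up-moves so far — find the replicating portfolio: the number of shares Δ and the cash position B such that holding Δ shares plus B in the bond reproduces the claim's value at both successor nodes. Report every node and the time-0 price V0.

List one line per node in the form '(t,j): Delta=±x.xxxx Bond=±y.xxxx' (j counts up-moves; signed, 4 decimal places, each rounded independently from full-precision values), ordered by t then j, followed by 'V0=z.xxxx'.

(0,0): Delta=-0.7416 Bond=54.0861
(1,0): Delta=-1.0000 Bond=65.2549
(1,1): Delta=-0.7169 Bond=53.4456
V0=6.6223

Since d<R<u, set p* = (R−d)/(u−d) = 0.8542; price each node as the discounted p*-expectation of its children.
Payoff layer (t=2): V(2,0)=42.7456, V(2,1)=24.0064, V(2,2)=0.0000
Node (1,0) S=39.0400: V=(p*·24.0064+(1−p*)·42.7456)/1.02=26.2149; Δ=(24.0064−42.7456)/(42.5536−23.8144)=-1.0000; B=V−Δ·S=65.2549
Node (1,1) S=69.7600: V=(p*·0.0000+(1−p*)·24.0064)/1.02=3.4323; Δ=(0.0000−24.0064)/(76.0384−42.5536)=-0.7169; B=V−Δ·S=53.4456
Node (0,0) S=64.0000: V=(p*·3.4323+(1−p*)·26.2149)/1.02=6.6223; Δ=(3.4323−26.2149)/(69.7600−39.0400)=-0.7416; B=V−Δ·S=54.0861
Check: Δ(0,0)·S0 + B(0,0) = 6.6223 = V0.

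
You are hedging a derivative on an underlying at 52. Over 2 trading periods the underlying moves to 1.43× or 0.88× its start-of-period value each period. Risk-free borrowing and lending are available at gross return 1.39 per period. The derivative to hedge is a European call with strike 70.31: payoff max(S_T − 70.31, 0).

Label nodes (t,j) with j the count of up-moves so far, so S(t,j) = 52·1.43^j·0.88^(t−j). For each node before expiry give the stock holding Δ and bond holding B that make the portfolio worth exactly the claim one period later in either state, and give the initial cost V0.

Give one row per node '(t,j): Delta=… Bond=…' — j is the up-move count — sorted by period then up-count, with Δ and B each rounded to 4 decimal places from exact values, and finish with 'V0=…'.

(0,0): Delta=0.8403 Bond=-27.6630
(1,0): Delta=0.0000 Bond=0.0000
(1,1): Delta=0.8808 Bond=-41.4674
V0=16.0320

Since d<R<u, set p* = (R−d)/(u−d) = 0.9273; price each node as the discounted p*-expectation of its children.
Terminal values V(2,·): V(2,0)=0.0000, V(2,1)=0.0000, V(2,2)=36.0248
Node (1,0) S=45.7600: V=(p*·0.0000+(1−p*)·0.0000)/1.39=0.0000; Δ=(0.0000−0.0000)/(65.4368−40.2688)=0.0000; B=V−Δ·S=0.0000
Node (1,1) S=74.3600: V=(p*·36.0248+(1−p*)·0.0000)/1.39=24.0322; Δ=(36.0248−0.0000)/(106.3348−65.4368)=0.8808; B=V−Δ·S=-41.4674
Node (0,0) S=52.0000: V=(p*·24.0322+(1−p*)·0.0000)/1.39=16.0320; Δ=(24.0322−0.0000)/(74.3600−45.7600)=0.8403; B=V−Δ·S=-27.6630
Self-financing check: at every node Δ·S+B equals the discounted successor values.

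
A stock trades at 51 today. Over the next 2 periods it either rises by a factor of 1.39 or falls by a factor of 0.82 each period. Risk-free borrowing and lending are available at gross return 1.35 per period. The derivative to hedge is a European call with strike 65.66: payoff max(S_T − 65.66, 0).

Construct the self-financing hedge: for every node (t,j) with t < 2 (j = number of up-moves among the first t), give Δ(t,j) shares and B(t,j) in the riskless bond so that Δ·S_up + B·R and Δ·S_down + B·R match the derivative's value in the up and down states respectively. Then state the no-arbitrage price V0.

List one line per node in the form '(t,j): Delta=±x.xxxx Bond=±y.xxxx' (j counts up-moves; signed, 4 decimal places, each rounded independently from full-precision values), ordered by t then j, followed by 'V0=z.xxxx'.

Under the risk-neutral measure, an up-move has probability p* = (R−d)/(u−d) = 0.9298 and values discount at R = 1.35.
Terminal payoffs: V(2,0)=0.0000, V(2,1)=0.0000, V(2,2)=32.8771
(1,0): S=41.8200. Δ = (V_up−V_dn)/(S_up−S_dn) = (0.0000−0.0000)/(58.1298−34.2924) = 0.0000. V = [p*·0.0000 + (1−p*)·0.0000]/1.35 = 0.0000. B = V − Δ·S = 0.0000.
(1,1): S=70.8900. Δ = (V_up−V_dn)/(S_up−S_dn) = (32.8771−0.0000)/(98.5371−58.1298) = 0.8136. V = [p*·32.8771 + (1−p*)·0.0000]/1.35 = 22.6444. B = V − Δ·S = -35.0347.
(0,0): S=51.0000. Δ = (V_up−V_dn)/(S_up−S_dn) = (22.6444−0.0000)/(70.8900−41.8200) = 0.7790. V = [p*·22.6444 + (1−p*)·0.0000]/1.35 = 15.5965. B = V − Δ·S = -24.1305.
Check: Δ(0,0)·S0 + B(0,0) = 15.5965 = V0.

(0,0): Delta=0.7790 Bond=-24.1305
(1,0): Delta=0.0000 Bond=0.0000
(1,1): Delta=0.8136 Bond=-35.0347
V0=15.5965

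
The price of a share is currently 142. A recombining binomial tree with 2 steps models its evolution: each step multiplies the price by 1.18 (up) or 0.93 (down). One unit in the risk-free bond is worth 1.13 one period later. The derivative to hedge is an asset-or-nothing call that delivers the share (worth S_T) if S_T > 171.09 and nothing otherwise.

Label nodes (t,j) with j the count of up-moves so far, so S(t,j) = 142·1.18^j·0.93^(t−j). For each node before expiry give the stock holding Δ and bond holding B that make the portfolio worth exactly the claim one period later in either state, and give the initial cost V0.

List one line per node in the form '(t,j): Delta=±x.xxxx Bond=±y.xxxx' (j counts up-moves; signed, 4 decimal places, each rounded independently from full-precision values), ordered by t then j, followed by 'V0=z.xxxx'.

(0,0): Delta=3.9431 Bond=-460.8169
(1,0): Delta=0.0000 Bond=0.0000
(1,1): Delta=4.7200 Bond=-650.9039
V0=99.1004

The replicating-portfolio and risk-neutral prices coincide; use p* = (1.13−0.93)/(1.18−0.93) = 0.8000 for the latter.
Terminal values V(2,·): V(2,0)=0.0000, V(2,1)=0.0000, V(2,2)=197.7208
  t=1,j=0: stock 132.0600 → up 155.8308 (V=0.0000), down 122.8158 (V=0.0000). Price 0.0000; hedge Δ=0.0000, bond B=0.0000.
  t=1,j=1: stock 167.5600 → up 197.7208 (V=197.7208), down 155.8308 (V=0.0000). Price 139.9793; hedge Δ=4.7200, bond B=-650.9039.
  t=0,j=0: stock 142.0000 → up 167.5600 (V=139.9793), down 132.0600 (V=0.0000). Price 99.1004; hedge Δ=3.9431, bond B=-460.8169.
Check: Δ(0,0)·S0 + B(0,0) = 99.1004 = V0.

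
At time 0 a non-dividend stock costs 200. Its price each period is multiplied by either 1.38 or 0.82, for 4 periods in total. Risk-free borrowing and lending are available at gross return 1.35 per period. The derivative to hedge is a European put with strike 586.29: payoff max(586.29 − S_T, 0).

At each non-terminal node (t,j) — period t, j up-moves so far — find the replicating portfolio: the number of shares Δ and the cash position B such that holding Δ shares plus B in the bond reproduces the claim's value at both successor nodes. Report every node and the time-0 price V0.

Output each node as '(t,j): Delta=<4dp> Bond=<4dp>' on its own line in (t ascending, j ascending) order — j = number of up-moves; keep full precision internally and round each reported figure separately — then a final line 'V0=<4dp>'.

No-arbitrage ⇒ martingale measure with p* = (R−d)/(u−d) = 0.9464.
Payoff layer (t=4): V(4,0)=495.8656, V(4,1)=434.1124, V(4,2)=330.1863, V(4,3)=155.2862, V(4,4)=0.0000
(3,0): S=110.2736. Δ = (V_up−V_dn)/(S_up−S_dn) = (434.1124−495.8656)/(152.1776−90.4244) = -1.0000. V = [p*·434.1124 + (1−p*)·495.8656]/1.35 = 324.0153. B = V − Δ·S = 434.2889.
(3,1): S=185.5824. Δ = (V_up−V_dn)/(S_up−S_dn) = (330.1863−434.1124)/(256.1037−152.1776) = -1.0000. V = [p*·330.1863 + (1−p*)·434.1124]/1.35 = 248.7065. B = V − Δ·S = 434.2889.
(3,2): S=312.3216. Δ = (V_up−V_dn)/(S_up−S_dn) = (155.2862−330.1863)/(431.0038−256.1037) = -1.0000. V = [p*·155.2862 + (1−p*)·330.1863]/1.35 = 121.9673. B = V − Δ·S = 434.2889.
(3,3): S=525.6144. Δ = (V_up−V_dn)/(S_up−S_dn) = (0.0000−155.2862)/(725.3479−431.0038) = -0.5276. V = [p*·0.0000 + (1−p*)·155.2862]/1.35 = 6.1622. B = V − Δ·S = 283.4589.
(2,0): S=134.4800. Δ = (V_up−V_dn)/(S_up−S_dn) = (248.7065−324.0153)/(185.5824−110.2736) = -1.0000. V = [p*·248.7065 + (1−p*)·324.0153]/1.35 = 187.2155. B = V − Δ·S = 321.6955.
(2,1): S=226.3200. Δ = (V_up−V_dn)/(S_up−S_dn) = (121.9673−248.7065)/(312.3216−185.5824) = -1.0000. V = [p*·121.9673 + (1−p*)·248.7065]/1.35 = 95.3755. B = V − Δ·S = 321.6955.
(2,2): S=380.8800. Δ = (V_up−V_dn)/(S_up−S_dn) = (6.1622−121.9673)/(525.6144−312.3216) = -0.5429. V = [p*·6.1622 + (1−p*)·121.9673]/1.35 = 9.1600. B = V − Δ·S = 215.9549.
(1,0): S=164.0000. Δ = (V_up−V_dn)/(S_up−S_dn) = (95.3755−187.2155)/(226.3200−134.4800) = -1.0000. V = [p*·95.3755 + (1−p*)·187.2155]/1.35 = 74.2929. B = V − Δ·S = 238.2929.
(1,1): S=276.0000. Δ = (V_up−V_dn)/(S_up−S_dn) = (9.1600−95.3755)/(380.8800−226.3200) = -0.5578. V = [p*·9.1600 + (1−p*)·95.3755]/1.35 = 10.2064. B = V − Δ·S = 164.1626.
(0,0): S=200.0000. Δ = (V_up−V_dn)/(S_up−S_dn) = (10.2064−74.2929)/(276.0000−164.0000) = -0.5722. V = [p*·10.2064 + (1−p*)·74.2929]/1.35 = 10.1034. B = V − Δ·S = 124.5436.
Self-financing check: at every node Δ·S+B equals the discounted successor values.

(0,0): Delta=-0.5722 Bond=124.5436
(1,0): Delta=-1.0000 Bond=238.2929
(1,1): Delta=-0.5578 Bond=164.1626
(2,0): Delta=-1.0000 Bond=321.6955
(2,1): Delta=-1.0000 Bond=321.6955
(2,2): Delta=-0.5429 Bond=215.9549
(3,0): Delta=-1.0000 Bond=434.2889
(3,1): Delta=-1.0000 Bond=434.2889
(3,2): Delta=-1.0000 Bond=434.2889
(3,3): Delta=-0.5276 Bond=283.4589
V0=10.1034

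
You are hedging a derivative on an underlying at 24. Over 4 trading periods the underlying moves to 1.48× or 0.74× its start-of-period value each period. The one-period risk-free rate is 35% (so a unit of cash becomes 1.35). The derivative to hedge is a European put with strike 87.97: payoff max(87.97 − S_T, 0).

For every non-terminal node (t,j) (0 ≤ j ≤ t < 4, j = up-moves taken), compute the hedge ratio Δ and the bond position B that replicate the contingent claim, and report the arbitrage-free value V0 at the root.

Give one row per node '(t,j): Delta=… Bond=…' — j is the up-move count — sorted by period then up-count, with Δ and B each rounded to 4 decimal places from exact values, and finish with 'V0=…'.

The replicating-portfolio and risk-neutral prices coincide; use p* = (1.35−0.74)/(1.48−0.74) = 0.8243 for the latter.
Terminal values V(4,·): V(4,0)=80.7732, V(4,1)=73.5764, V(4,2)=59.1829, V(4,3)=30.3958, V(4,4)=0.0000
Node (3,0) S=9.7254: V=(p*·73.5764+(1−p*)·80.7732)/1.35=55.4376; Δ=(73.5764−80.7732)/(14.3936−7.1968)=-1.0000; B=V−Δ·S=65.1630
Node (3,1) S=19.4508: V=(p*·59.1829+(1−p*)·73.5764)/1.35=45.7122; Δ=(59.1829−73.5764)/(28.7871−14.3936)=-1.0000; B=V−Δ·S=65.1630
Node (3,2) S=38.9015: V=(p*·30.3958+(1−p*)·59.1829)/1.35=26.2615; Δ=(30.3958−59.1829)/(57.5742−28.7871)=-1.0000; B=V−Δ·S=65.1630
Node (3,3) S=77.8030: V=(p*·0.0000+(1−p*)·30.3958)/1.35=3.9554; Δ=(0.0000−30.3958)/(115.1485−57.5742)=-0.5279; B=V−Δ·S=45.0308
Node (2,0) S=13.1424: V=(p*·45.7122+(1−p*)·55.4376)/1.35=35.1265; Δ=(45.7122−55.4376)/(19.4508−9.7254)=-1.0000; B=V−Δ·S=48.2689
Node (2,1) S=26.2848: V=(p*·26.2615+(1−p*)·45.7122)/1.35=21.9841; Δ=(26.2615−45.7122)/(38.9015−19.4508)=-1.0000; B=V−Δ·S=48.2689
Node (2,2) S=52.5696: V=(p*·3.9554+(1−p*)·26.2615)/1.35=5.8326; Δ=(3.9554−26.2615)/(77.8030−38.9015)=-0.5734; B=V−Δ·S=35.9759
Node (1,0) S=17.7600: V=(p*·21.9841+(1−p*)·35.1265)/1.35=17.9947; Δ=(21.9841−35.1265)/(26.2848−13.1424)=-1.0000; B=V−Δ·S=35.7547
Node (1,1) S=35.5200: V=(p*·5.8326+(1−p*)·21.9841)/1.35=6.4222; Δ=(5.8326−21.9841)/(52.5696−26.2848)=-0.6145; B=V−Δ·S=28.2485
Node (0,0) S=24.0000: V=(p*·6.4222+(1−p*)·17.9947)/1.35=6.2631; Δ=(6.4222−17.9947)/(35.5200−17.7600)=-0.6516; B=V−Δ·S=21.9016
The time-0 hedge costs 6.2631, which is the no-arbitrage price.

(0,0): Delta=-0.6516 Bond=21.9016
(1,0): Delta=-1.0000 Bond=35.7547
(1,1): Delta=-0.6145 Bond=28.2485
(2,0): Delta=-1.0000 Bond=48.2689
(2,1): Delta=-1.0000 Bond=48.2689
(2,2): Delta=-0.5734 Bond=35.9759
(3,0): Delta=-1.0000 Bond=65.1630
(3,1): Delta=-1.0000 Bond=65.1630
(3,2): Delta=-1.0000 Bond=65.1630
(3,3): Delta=-0.5279 Bond=45.0308
V0=6.2631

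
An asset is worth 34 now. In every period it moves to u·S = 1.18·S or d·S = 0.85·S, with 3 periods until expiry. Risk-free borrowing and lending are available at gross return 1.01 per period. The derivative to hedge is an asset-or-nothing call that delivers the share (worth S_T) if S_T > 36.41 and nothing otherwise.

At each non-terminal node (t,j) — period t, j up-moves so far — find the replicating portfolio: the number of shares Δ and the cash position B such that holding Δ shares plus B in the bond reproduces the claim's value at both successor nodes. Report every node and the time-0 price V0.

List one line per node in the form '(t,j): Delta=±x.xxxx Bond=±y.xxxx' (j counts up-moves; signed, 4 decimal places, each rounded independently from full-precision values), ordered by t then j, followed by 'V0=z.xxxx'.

No-arbitrage ⇒ martingale measure with p* = (R−d)/(u−d) = 0.4848.
Terminal payoffs: V(3,0)=0.0000, V(3,1)=0.0000, V(3,2)=40.2404, V(3,3)=55.8631
Node (2,0) S=24.5650: V=(p*·0.0000+(1−p*)·0.0000)/1.01=0.0000; Δ=(0.0000−0.0000)/(28.9867−20.8802)=0.0000; B=V−Δ·S=0.0000
Node (2,1) S=34.1020: V=(p*·40.2404+(1−p*)·0.0000)/1.01=19.3173; Δ=(40.2404−0.0000)/(40.2404−28.9867)=3.5758; B=V−Δ·S=-102.6232
Node (2,2) S=47.3416: V=(p*·55.8631+(1−p*)·40.2404)/1.01=47.3416; Δ=(55.8631−40.2404)/(55.8631−40.2404)=1.0000; B=V−Δ·S=0.0000
Node (1,0) S=28.9000: V=(p*·19.3173+(1−p*)·0.0000)/1.01=9.2732; Δ=(19.3173−0.0000)/(34.1020−24.5650)=2.0255; B=V−Δ·S=-49.2641
Node (1,1) S=40.1200: V=(p*·47.3416+(1−p*)·19.3173)/1.01=32.5791; Δ=(47.3416−19.3173)/(47.3416−34.1020)=2.1167; B=V−Δ·S=-52.3431
Node (0,0) S=34.0000: V=(p*·32.5791+(1−p*)·9.2732)/1.01=20.3693; Δ=(32.5791−9.2732)/(40.1200−28.9000)=2.0772; B=V−Δ·S=-50.2544
Self-financing check: at every node Δ·S+B equals the discounted successor values.

(0,0): Delta=2.0772 Bond=-50.2544
(1,0): Delta=2.0255 Bond=-49.2641
(1,1): Delta=2.1167 Bond=-52.3431
(2,0): Delta=0.0000 Bond=0.0000
(2,1): Delta=3.5758 Bond=-102.6232
(2,2): Delta=1.0000 Bond=0.0000
V0=20.3693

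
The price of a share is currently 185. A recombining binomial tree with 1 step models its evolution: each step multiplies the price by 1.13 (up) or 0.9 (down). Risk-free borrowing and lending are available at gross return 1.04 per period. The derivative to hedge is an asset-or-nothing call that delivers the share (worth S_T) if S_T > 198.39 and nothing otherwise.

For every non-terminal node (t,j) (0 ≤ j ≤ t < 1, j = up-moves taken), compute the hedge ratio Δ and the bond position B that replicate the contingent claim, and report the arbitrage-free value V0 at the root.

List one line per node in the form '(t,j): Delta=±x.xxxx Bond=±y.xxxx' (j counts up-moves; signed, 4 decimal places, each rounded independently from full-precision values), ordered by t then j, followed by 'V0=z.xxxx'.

(0,0): Delta=4.9130 Bond=-786.5594
V0=122.3537

The replicating-portfolio and risk-neutral prices coincide; use p* = (1.04−0.9)/(1.13−0.9) = 0.6087 for the latter.
Terminal payoffs: V(1,0)=0.0000, V(1,1)=209.0500
(0,0): S=185.0000. Δ = (V_up−V_dn)/(S_up−S_dn) = (209.0500−0.0000)/(209.0500−166.5000) = 4.9130. V = [p*·209.0500 + (1−p*)·0.0000]/1.04 = 122.3537. B = V − Δ·S = -786.5594.
Self-financing check: at every node Δ·S+B equals the discounted successor values.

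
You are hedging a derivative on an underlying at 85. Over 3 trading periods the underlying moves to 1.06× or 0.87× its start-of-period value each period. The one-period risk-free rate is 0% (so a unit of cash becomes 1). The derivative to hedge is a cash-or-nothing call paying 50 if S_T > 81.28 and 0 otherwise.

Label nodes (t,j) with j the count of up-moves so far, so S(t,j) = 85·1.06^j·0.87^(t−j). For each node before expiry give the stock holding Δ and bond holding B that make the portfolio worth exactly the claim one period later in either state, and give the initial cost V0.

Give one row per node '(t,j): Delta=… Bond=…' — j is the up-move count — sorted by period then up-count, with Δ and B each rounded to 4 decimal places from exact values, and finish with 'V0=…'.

(0,0): Delta=1.3379 Bond=-75.5285
(1,0): Delta=2.4348 Bond=-156.6482
(1,1): Delta=0.9223 Bond=-38.0886
(2,0): Delta=0.0000 Bond=0.0000
(2,1): Delta=3.3572 Bond=-228.9474
(2,2): Delta=0.0000 Bond=50.0000
V0=38.1907

The replicating-portfolio and risk-neutral prices coincide; use p* = (1−0.87)/(1.06−0.87) = 0.6842 for the latter.
Terminal values V(3,·): V(3,0)=0.0000, V(3,1)=0.0000, V(3,2)=50.0000, V(3,3)=50.0000
Node (2,0) S=64.3365: V=(p*·0.0000+(1−p*)·0.0000)/1=0.0000; Δ=(0.0000−0.0000)/(68.1967−55.9728)=0.0000; B=V−Δ·S=0.0000
Node (2,1) S=78.3870: V=(p*·50.0000+(1−p*)·0.0000)/1=34.2105; Δ=(50.0000−0.0000)/(83.0902−68.1967)=3.3572; B=V−Δ·S=-228.9474
Node (2,2) S=95.5060: V=(p*·50.0000+(1−p*)·50.0000)/1=50.0000; Δ=(50.0000−50.0000)/(101.2364−83.0902)=0.0000; B=V−Δ·S=50.0000
Node (1,0) S=73.9500: V=(p*·34.2105+(1−p*)·0.0000)/1=23.4072; Δ=(34.2105−0.0000)/(78.3870−64.3365)=2.4348; B=V−Δ·S=-156.6482
Node (1,1) S=90.1000: V=(p*·50.0000+(1−p*)·34.2105)/1=45.0139; Δ=(50.0000−34.2105)/(95.5060−78.3870)=0.9223; B=V−Δ·S=-38.0886
Node (0,0) S=85.0000: V=(p*·45.0139+(1−p*)·23.4072)/1=38.1907; Δ=(45.0139−23.4072)/(90.1000−73.9500)=1.3379; B=V−Δ·S=-75.5285
Self-financing check: at every node Δ·S+B equals the discounted successor values.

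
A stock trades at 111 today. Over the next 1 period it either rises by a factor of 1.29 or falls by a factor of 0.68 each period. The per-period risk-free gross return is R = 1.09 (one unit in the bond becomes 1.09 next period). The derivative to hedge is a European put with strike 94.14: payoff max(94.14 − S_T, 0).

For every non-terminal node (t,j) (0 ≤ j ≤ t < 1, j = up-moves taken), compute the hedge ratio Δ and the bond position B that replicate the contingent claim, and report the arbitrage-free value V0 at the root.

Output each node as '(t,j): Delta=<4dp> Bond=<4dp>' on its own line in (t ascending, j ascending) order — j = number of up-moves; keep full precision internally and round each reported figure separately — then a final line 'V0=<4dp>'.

Under the risk-neutral measure, an up-move has probability p* = (R−d)/(u−d) = 0.6721 and values discount at R = 1.09.
Payoff layer (t=1): V(1,0)=18.6600, V(1,1)=0.0000
  t=0,j=0: stock 111.0000 → up 143.1900 (V=0.0000), down 75.4800 (V=18.6600). Price 5.6129; hedge Δ=-0.2756, bond B=36.2030.
Root portfolio cost Δ·111+B reproduces V0=5.6129.

(0,0): Delta=-0.2756 Bond=36.2030
V0=5.6129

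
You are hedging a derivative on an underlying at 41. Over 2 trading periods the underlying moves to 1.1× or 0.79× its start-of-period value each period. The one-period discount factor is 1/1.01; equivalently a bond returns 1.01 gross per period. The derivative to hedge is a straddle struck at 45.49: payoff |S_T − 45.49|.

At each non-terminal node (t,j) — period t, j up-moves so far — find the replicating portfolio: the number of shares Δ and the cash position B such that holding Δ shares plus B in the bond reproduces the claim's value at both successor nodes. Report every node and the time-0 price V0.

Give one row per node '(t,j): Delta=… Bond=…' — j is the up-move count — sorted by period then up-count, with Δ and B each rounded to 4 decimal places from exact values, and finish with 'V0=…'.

(0,0): Delta=-0.5445 Bond=29.9850
(1,0): Delta=-1.0000 Bond=45.0396
(1,1): Delta=-0.4106 Bond=24.2488
V0=7.6619

Risk-neutral probability p* = (R−d)/(u−d) = (1.01−0.79)/(1.1−0.79) = 0.7097.
Payoff layer (t=2): V(2,0)=19.9019, V(2,1)=9.8610, V(2,2)=4.1200
(1,0): S=32.3900. Δ = (V_up−V_dn)/(S_up−S_dn) = (9.8610−19.9019)/(35.6290−25.5881) = -1.0000. V = [p*·9.8610 + (1−p*)·19.9019]/1.01 = 12.6496. B = V − Δ·S = 45.0396.
(1,1): S=45.1000. Δ = (V_up−V_dn)/(S_up−S_dn) = (4.1200−9.8610)/(49.6100−35.6290) = -0.4106. V = [p*·4.1200 + (1−p*)·9.8610]/1.01 = 5.7294. B = V − Δ·S = 24.2488.
(0,0): S=41.0000. Δ = (V_up−V_dn)/(S_up−S_dn) = (5.7294−12.6496)/(45.1000−32.3900) = -0.5445. V = [p*·5.7294 + (1−p*)·12.6496]/1.01 = 7.6619. B = V − Δ·S = 29.9850.
Self-financing check: at every node Δ·S+B equals the discounted successor values.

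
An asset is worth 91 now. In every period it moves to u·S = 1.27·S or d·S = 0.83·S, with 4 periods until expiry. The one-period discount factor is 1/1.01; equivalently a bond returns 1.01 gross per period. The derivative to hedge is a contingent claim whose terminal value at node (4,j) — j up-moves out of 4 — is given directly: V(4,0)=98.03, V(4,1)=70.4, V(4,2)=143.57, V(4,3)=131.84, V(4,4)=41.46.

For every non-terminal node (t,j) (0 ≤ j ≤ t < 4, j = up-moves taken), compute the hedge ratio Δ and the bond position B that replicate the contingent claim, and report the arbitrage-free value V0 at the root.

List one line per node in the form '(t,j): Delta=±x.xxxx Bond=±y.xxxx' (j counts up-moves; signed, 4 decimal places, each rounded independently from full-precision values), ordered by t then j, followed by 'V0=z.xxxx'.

(0,0): Delta=0.3875 Bond=69.0539
(1,0): Delta=0.7010 Bond=46.0680
(1,1): Delta=0.0916 Bond=103.9437
(2,0): Delta=0.4884 Bond=59.8571
(2,1): Delta=0.9017 Bond=27.2765
(2,2): Delta=-0.6731 Bond=217.2259
(3,0): Delta=-1.2068 Bond=148.6636
(3,1): Delta=2.0887 Bond=-66.9557
(3,2): Delta=-0.2188 Bond=164.0565
(3,3): Delta=-1.1020 Bond=299.3362
V0=104.3194

Under the risk-neutral measure, an up-move has probability p* = (R−d)/(u−d) = 0.4091 and values discount at R = 1.01.
Terminal payoffs: V(4,0)=98.0300, V(4,1)=70.4000, V(4,2)=143.5700, V(4,3)=131.8400, V(4,4)=41.4600
Node (3,0) S=52.0326: V=(p*·70.4000+(1−p*)·98.0300)/1.01=85.8681; Δ=(70.4000−98.0300)/(66.0814−43.1871)=-1.2068; B=V−Δ·S=148.6636
Node (3,1) S=79.6162: V=(p*·143.5700+(1−p*)·70.4000)/1.01=99.3398; Δ=(143.5700−70.4000)/(101.1125−66.0814)=2.0887; B=V−Δ·S=-66.9557
Node (3,2) S=121.8223: V=(p*·131.8400+(1−p*)·143.5700)/1.01=137.3974; Δ=(131.8400−143.5700)/(154.7144−101.1125)=-0.2188; B=V−Δ·S=164.0565
Node (3,3) S=186.4029: V=(p*·41.4600+(1−p*)·131.8400)/1.01=93.9271; Δ=(41.4600−131.8400)/(236.7316−154.7144)=-1.1020; B=V−Δ·S=299.3362
Node (2,0) S=62.6899: V=(p*·99.3398+(1−p*)·85.8681)/1.01=90.4745; Δ=(99.3398−85.8681)/(79.6162−52.0326)=0.4884; B=V−Δ·S=59.8571
Node (2,1) S=95.9231: V=(p*·137.3974+(1−p*)·99.3398)/1.01=113.7711; Δ=(137.3974−99.3398)/(121.8223−79.6162)=0.9017; B=V−Δ·S=27.2765
Node (2,2) S=146.7739: V=(p*·93.9271+(1−p*)·137.3974)/1.01=118.4298; Δ=(93.9271−137.3974)/(186.4029−121.8223)=-0.6731; B=V−Δ·S=217.2259
Node (1,0) S=75.5300: V=(p*·113.7711+(1−p*)·90.4745)/1.01=99.0148; Δ=(113.7711−90.4745)/(95.9231−62.6899)=0.7010; B=V−Δ·S=46.0680
Node (1,1) S=115.5700: V=(p*·118.4298+(1−p*)·113.7711)/1.01=114.5316; Δ=(118.4298−113.7711)/(146.7739−95.9231)=0.0916; B=V−Δ·S=103.9437
Node (0,0) S=91.0000: V=(p*·114.5316+(1−p*)·99.0148)/1.01=104.3194; Δ=(114.5316−99.0148)/(115.5700−75.5300)=0.3875; B=V−Δ·S=69.0539
The time-0 hedge costs 104.3194, which is the no-arbitrage price.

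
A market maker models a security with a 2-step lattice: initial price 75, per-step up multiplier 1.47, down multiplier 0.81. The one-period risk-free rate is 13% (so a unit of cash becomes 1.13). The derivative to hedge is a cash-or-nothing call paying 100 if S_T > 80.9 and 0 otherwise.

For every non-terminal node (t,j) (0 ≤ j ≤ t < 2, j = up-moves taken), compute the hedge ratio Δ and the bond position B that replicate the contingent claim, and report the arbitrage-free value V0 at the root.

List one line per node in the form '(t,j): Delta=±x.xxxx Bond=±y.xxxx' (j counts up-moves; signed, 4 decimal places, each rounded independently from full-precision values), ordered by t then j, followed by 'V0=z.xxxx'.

(0,0): Delta=0.9210 Bond=-11.5422
(1,0): Delta=2.4941 Bond=-108.6082
(1,1): Delta=0.0000 Bond=88.4956
V0=57.5314

No-arbitrage ⇒ martingale measure with p* = (R−d)/(u−d) = 0.4848.
Terminal values V(2,·): V(2,0)=0.0000, V(2,1)=100.0000, V(2,2)=100.0000
  t=1,j=0: stock 60.7500 → up 89.3025 (V=100.0000), down 49.2075 (V=0.0000). Price 42.9069; hedge Δ=2.4941, bond B=-108.6082.
  t=1,j=1: stock 110.2500 → up 162.0675 (V=100.0000), down 89.3025 (V=100.0000). Price 88.4956; hedge Δ=0.0000, bond B=88.4956.
  t=0,j=0: stock 75.0000 → up 110.2500 (V=88.4956), down 60.7500 (V=42.9069). Price 57.5314; hedge Δ=0.9210, bond B=-11.5422.
Each (Δ,B) replicates both successor values, so the strategy is self-financing and V0 is arbitrage-free.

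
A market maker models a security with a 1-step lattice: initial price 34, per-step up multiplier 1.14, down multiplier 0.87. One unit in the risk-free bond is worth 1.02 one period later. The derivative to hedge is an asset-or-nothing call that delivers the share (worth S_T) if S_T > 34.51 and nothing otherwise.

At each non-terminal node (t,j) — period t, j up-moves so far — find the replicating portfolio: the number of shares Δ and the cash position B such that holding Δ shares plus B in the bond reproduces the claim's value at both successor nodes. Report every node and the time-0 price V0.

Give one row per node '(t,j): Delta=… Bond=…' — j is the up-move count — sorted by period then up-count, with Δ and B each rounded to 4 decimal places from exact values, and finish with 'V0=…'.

Risk-neutral probability p* = (R−d)/(u−d) = (1.02−0.87)/(1.14−0.87) = 0.5556.
At expiry t=1: V(1,0)=0.0000, V(1,1)=38.7600
Node (0,0) S=34.0000: V=(p*·38.7600+(1−p*)·0.0000)/1.02=21.1111; Δ=(38.7600−0.0000)/(38.7600−29.5800)=4.2222; B=V−Δ·S=-122.4444
The time-0 hedge costs 21.1111, which is the no-arbitrage price.

(0,0): Delta=4.2222 Bond=-122.4444
V0=21.1111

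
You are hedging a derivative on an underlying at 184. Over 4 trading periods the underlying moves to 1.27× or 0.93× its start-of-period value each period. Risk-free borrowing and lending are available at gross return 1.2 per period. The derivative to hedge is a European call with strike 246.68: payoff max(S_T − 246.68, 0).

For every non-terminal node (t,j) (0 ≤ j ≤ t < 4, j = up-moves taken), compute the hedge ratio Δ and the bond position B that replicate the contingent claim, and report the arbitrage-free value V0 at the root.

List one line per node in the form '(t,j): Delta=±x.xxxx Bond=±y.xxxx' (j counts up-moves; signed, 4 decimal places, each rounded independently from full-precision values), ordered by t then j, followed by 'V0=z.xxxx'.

The replicating-portfolio and risk-neutral prices coincide; use p* = (1.2−0.93)/(1.27−0.93) = 0.7941 for the latter.
At expiry t=4: V(4,0)=0.0000, V(4,1)=0.0000, V(4,2)=9.9995, V(4,3)=103.8393, V(4,4)=231.9861
Node (3,0) S=148.0017: V=(p*·0.0000+(1−p*)·0.0000)/1.2=0.0000; Δ=(0.0000−0.0000)/(187.9621−137.6416)=0.0000; B=V−Δ·S=0.0000
Node (3,1) S=202.1098: V=(p*·9.9995+(1−p*)·0.0000)/1.2=6.6173; Δ=(9.9995−0.0000)/(256.6795−187.9621)=0.1455; B=V−Δ·S=-22.7929
Node (3,2) S=275.9994: V=(p*·103.8393+(1−p*)·9.9995)/1.2=70.4328; Δ=(103.8393−9.9995)/(350.5193−256.6795)=1.0000; B=V−Δ·S=-205.5667
Node (3,3) S=376.9025: V=(p*·231.9861+(1−p*)·103.8393)/1.2=171.3358; Δ=(231.9861−103.8393)/(478.6661−350.5193)=1.0000; B=V−Δ·S=-205.5667
Node (2,0) S=159.1416: V=(p*·6.6173+(1−p*)·0.0000)/1.2=4.3791; Δ=(6.6173−0.0000)/(202.1098−148.0017)=0.1223; B=V−Δ·S=-15.0836
Node (2,1) S=217.3224: V=(p*·70.4328+(1−p*)·6.6173)/1.2=47.7453; Δ=(70.4328−6.6173)/(275.9994−202.1098)=0.8637; B=V−Δ·S=-139.9473
Node (2,2) S=296.7736: V=(p*·171.3358+(1−p*)·70.4328)/1.2=125.4680; Δ=(171.3358−70.4328)/(376.9025−275.9994)=1.0000; B=V−Δ·S=-171.3056
Node (1,0) S=171.1200: V=(p*·47.7453+(1−p*)·4.3791)/1.2=32.3474; Δ=(47.7453−4.3791)/(217.3224−159.1416)=0.7454; B=V−Δ·S=-95.2001
Node (1,1) S=233.6800: V=(p*·125.4680+(1−p*)·47.7453)/1.2=91.2219; Δ=(125.4680−47.7453)/(296.7736−217.3224)=0.9782; B=V−Δ·S=-137.3745
Node (0,0) S=184.0000: V=(p*·91.2219+(1−p*)·32.3474)/1.2=65.9172; Δ=(91.2219−32.3474)/(233.6800−171.1200)=0.9411; B=V−Δ·S=-107.2430
Check: Δ(0,0)·S0 + B(0,0) = 65.9172 = V0.

(0,0): Delta=0.9411 Bond=-107.2430
(1,0): Delta=0.7454 Bond=-95.2001
(1,1): Delta=0.9782 Bond=-137.3745
(2,0): Delta=0.1223 Bond=-15.0836
(2,1): Delta=0.8637 Bond=-139.9473
(2,2): Delta=1.0000 Bond=-171.3056
(3,0): Delta=0.0000 Bond=0.0000
(3,1): Delta=0.1455 Bond=-22.7929
(3,2): Delta=1.0000 Bond=-205.5667
(3,3): Delta=1.0000 Bond=-205.5667
V0=65.9172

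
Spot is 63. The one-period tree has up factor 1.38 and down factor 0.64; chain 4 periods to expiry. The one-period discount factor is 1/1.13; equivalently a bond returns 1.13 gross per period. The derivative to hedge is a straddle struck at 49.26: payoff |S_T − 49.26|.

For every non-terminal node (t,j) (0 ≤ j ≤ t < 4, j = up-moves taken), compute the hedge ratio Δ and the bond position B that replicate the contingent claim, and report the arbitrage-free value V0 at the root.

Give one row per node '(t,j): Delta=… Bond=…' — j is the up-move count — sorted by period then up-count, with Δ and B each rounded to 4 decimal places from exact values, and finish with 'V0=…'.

(0,0): Delta=0.8068 Bond=-14.0632
(1,0): Delta=0.3052 Bond=4.3350
(1,1): Delta=0.9255 Bond=-26.2109
(2,0): Delta=-1.0000 Bond=38.5778
(2,1): Delta=0.6140 Bond=-12.2848
(2,2): Delta=0.9992 Bond=-38.4620
(3,0): Delta=-1.0000 Bond=43.5929
(3,1): Delta=-1.0000 Bond=43.5929
(3,2): Delta=0.9959 Bond=-43.2056
(3,3): Delta=1.0000 Bond=-43.5929
V0=36.7653

Under the risk-neutral measure, an up-move has probability p* = (R−d)/(u−d) = 0.6622 and values discount at R = 1.13.
At expiry t=4: V(4,0)=38.6904, V(4,1)=26.4692, V(4,2)=0.1173, V(4,3)=56.7039, V(4,4)=179.2246
Node (3,0) S=16.5151: V=(p*·26.4692+(1−p*)·38.6904)/1.13=27.0778; Δ=(26.4692−38.6904)/(22.7908−10.5696)=-1.0000; B=V−Δ·S=43.5929
Node (3,1) S=35.6106: V=(p*·0.1173+(1−p*)·26.4692)/1.13=7.9823; Δ=(0.1173−26.4692)/(49.1427−22.7908)=-1.0000; B=V−Δ·S=43.5929
Node (3,2) S=76.7854: V=(p*·56.7039+(1−p*)·0.1173)/1.13=33.2626; Δ=(56.7039−0.1173)/(105.9639−49.1427)=0.9959; B=V−Δ·S=-43.2056
Node (3,3) S=165.5685: V=(p*·179.2246+(1−p*)·56.7039)/1.13=121.9756; Δ=(179.2246−56.7039)/(228.4846−105.9639)=1.0000; B=V−Δ·S=-43.5929
Node (2,0) S=25.8048: V=(p*·7.9823+(1−p*)·27.0778)/1.13=12.7730; Δ=(7.9823−27.0778)/(35.6106−16.5151)=-1.0000; B=V−Δ·S=38.5778
Node (2,1) S=55.6416: V=(p*·33.2626+(1−p*)·7.9823)/1.13=21.8779; Δ=(33.2626−7.9823)/(76.7854−35.6106)=0.6140; B=V−Δ·S=-12.2848
Node (2,2) S=119.9772: V=(p*·121.9756+(1−p*)·33.2626)/1.13=81.4204; Δ=(121.9756−33.2626)/(165.5685−76.7854)=0.9992; B=V−Δ·S=-38.4620
Node (1,0) S=40.3200: V=(p*·21.8779+(1−p*)·12.7730)/1.13=16.6388; Δ=(21.8779−12.7730)/(55.6416−25.8048)=0.3052; B=V−Δ·S=4.3350
Node (1,1) S=86.9400: V=(p*·81.4204+(1−p*)·21.8779)/1.13=54.2519; Δ=(81.4204−21.8779)/(119.9772−55.6416)=0.9255; B=V−Δ·S=-26.2109
Node (0,0) S=63.0000: V=(p*·54.2519+(1−p*)·16.6388)/1.13=36.7653; Δ=(54.2519−16.6388)/(86.9400−40.3200)=0.8068; B=V−Δ·S=-14.0632
The time-0 hedge costs 36.7653, which is the no-arbitrage price.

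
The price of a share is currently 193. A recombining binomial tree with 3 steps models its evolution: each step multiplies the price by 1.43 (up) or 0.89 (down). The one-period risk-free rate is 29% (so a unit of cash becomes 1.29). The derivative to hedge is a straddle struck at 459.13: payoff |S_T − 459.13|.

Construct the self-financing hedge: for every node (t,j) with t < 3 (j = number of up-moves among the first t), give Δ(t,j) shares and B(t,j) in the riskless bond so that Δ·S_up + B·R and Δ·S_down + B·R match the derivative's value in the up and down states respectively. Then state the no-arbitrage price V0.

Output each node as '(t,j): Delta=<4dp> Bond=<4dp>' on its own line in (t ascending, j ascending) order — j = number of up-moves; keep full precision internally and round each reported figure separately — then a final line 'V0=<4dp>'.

Since d<R<u, set p* = (R−d)/(u−d) = 0.7407; price each node as the discounted p*-expectation of its children.
At expiry t=3: V(3,0)=323.0710, V(3,1)=240.5183, V(3,2)=107.8775, V(3,3)=105.2420
Node (2,0) S=152.8753: V=(p*·240.5183+(1−p*)·323.0710)/1.29=203.0394; Δ=(240.5183−323.0710)/(218.6117−136.0590)=-1.0000; B=V−Δ·S=355.9147
Node (2,1) S=245.6311: V=(p*·107.8775+(1−p*)·240.5183)/1.29=110.2836; Δ=(107.8775−240.5183)/(351.2525−218.6117)=-1.0000; B=V−Δ·S=355.9147
Node (2,2) S=394.6657: V=(p*·105.2420+(1−p*)·107.8775)/1.29=82.1126; Δ=(105.2420−107.8775)/(564.3720−351.2525)=-0.0124; B=V−Δ·S=86.9933
Node (1,0) S=171.7700: V=(p*·110.2836+(1−p*)·203.0394)/1.29=104.1329; Δ=(110.2836−203.0394)/(245.6311−152.8753)=-1.0000; B=V−Δ·S=275.9029
Node (1,1) S=275.9900: V=(p*·82.1126+(1−p*)·110.2836)/1.29=69.3149; Δ=(82.1126−110.2836)/(394.6657−245.6311)=-0.1890; B=V−Δ·S=121.4835
Node (0,0) S=193.0000: V=(p*·69.3149+(1−p*)·104.1329)/1.29=60.7301; Δ=(69.3149−104.1329)/(275.9900−171.7700)=-0.3341; B=V−Δ·S=125.2079
Self-financing check: at every node Δ·S+B equals the discounted successor values.

(0,0): Delta=-0.3341 Bond=125.2079
(1,0): Delta=-1.0000 Bond=275.9029
(1,1): Delta=-0.1890 Bond=121.4835
(2,0): Delta=-1.0000 Bond=355.9147
(2,1): Delta=-1.0000 Bond=355.9147
(2,2): Delta=-0.0124 Bond=86.9933
V0=60.7301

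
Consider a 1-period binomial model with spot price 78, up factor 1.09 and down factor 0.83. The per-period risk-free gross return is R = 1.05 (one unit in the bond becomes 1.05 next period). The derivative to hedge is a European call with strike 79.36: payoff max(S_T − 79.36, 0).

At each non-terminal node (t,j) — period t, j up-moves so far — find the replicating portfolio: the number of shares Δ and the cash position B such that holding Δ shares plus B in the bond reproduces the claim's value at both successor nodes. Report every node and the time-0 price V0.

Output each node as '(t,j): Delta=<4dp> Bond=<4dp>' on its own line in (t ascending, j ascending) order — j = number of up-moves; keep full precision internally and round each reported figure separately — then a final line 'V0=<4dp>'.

(0,0): Delta=0.2791 Bond=-17.2081
V0=4.5612

Risk-neutral probability p* = (R−d)/(u−d) = (1.05−0.83)/(1.09−0.83) = 0.8462.
At expiry t=1: V(1,0)=0.0000, V(1,1)=5.6600
  t=0,j=0: stock 78.0000 → up 85.0200 (V=5.6600), down 64.7400 (V=0.0000). Price 4.5612; hedge Δ=0.2791, bond B=-17.2081.
Check: Δ(0,0)·S0 + B(0,0) = 4.5612 = V0.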